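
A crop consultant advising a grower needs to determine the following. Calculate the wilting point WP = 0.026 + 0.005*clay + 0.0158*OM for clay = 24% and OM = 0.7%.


WP = 0.026 + 0.005*24 + 0.0158*0.7
   = 0.026 + 0.1200 + 0.0111
   = 0.1571


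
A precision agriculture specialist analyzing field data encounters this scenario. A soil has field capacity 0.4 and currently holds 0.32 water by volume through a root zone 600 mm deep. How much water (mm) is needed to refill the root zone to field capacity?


SMD = (FC - theta) * D
    = (0.4 - 0.32) * 600
    = 0.080 * 600
    = 48 mm


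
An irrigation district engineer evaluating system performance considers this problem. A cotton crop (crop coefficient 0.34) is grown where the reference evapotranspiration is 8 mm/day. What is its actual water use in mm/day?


ETc = Kc * ET0
    = 0.34 * 8
    = 2.72 mm/day


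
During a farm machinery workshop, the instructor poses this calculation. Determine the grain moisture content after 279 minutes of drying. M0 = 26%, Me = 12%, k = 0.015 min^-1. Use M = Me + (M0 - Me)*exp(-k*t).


M = Me + (M0 - Me) * e^(-k*t)
  = 12 + (26 - 12) * e^(-0.015*279)
  = 12 + 14 * e^(-4.185)
  = 12 + 14 * 0.01522
  = 12 + 0.2131
  = 12.21%


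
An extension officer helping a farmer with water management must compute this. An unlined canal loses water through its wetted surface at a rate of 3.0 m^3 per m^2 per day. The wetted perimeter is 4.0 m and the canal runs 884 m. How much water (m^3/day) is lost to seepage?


S = C * P * L
  = 3.0 * 4.0 * 884
  = 10608 m^3/day


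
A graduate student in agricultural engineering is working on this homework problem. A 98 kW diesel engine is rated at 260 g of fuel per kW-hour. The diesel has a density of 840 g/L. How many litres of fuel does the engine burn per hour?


FC = P * BSFC / rho_fuel
   = 98 * 260 / 840
   = 25480 / 840
   = 30.33 L/h


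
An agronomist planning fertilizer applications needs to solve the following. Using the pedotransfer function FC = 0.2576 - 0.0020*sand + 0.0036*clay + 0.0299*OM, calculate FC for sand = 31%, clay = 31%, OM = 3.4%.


FC = 0.2576 - 0.0020*31 + 0.0036*31 + 0.0299*3.4
   = 0.2576 - 0.0620 + 0.1116 + 0.1017
   = 0.4089


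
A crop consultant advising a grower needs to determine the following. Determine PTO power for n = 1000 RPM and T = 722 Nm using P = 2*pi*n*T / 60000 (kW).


P = 2*pi*n*T / 60000
  = 2*pi * 1000 * 722 / 60000
  = 4536459.79 / 60000
  = 75.61 kW


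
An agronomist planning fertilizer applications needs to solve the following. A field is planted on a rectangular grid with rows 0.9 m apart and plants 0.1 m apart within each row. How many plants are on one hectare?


D = 10000 / (row_sp * plant_sp)
  = 10000 / (0.9 * 0.1)
  = 10000 / 0.0900
  = 111111.11 plants/ha


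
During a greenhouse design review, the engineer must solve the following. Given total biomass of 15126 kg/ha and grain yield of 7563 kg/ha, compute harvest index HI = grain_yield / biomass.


HI = grain_yield / biomass
   = 7563 / 15126
   = 0.50


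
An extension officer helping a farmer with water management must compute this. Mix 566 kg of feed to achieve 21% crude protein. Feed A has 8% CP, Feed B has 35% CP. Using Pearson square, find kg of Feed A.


parts_A = CP_b - target = 35 - 21 = 14
parts_B = target - CP_a = 21 - 8 = 13
total_parts = 14 + 13 = 27
Feed A = 566 * 14 / 27 = 293.48 kg
Feed B = 566 * 13 / 27 = 272.52 kg

293.48 kg


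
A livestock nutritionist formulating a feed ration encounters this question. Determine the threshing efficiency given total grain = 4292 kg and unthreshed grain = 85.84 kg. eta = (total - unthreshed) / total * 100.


eta = (total - unthreshed) / total * 100
    = (4292 - 85.84) / 4292 * 100
    = 4206.16 / 4292 * 100
    = 98%


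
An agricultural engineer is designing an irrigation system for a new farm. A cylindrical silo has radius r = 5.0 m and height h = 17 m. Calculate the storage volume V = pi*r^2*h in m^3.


V = pi * r^2 * h
  = pi * 5.0^2 * 17
  = pi * 25 * 17
  = 1335.18 m^3


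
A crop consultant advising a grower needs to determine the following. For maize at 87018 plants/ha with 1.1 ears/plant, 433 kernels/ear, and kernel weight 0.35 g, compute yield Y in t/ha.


Y = density * ears * kernels * kw
  = 87018 * 1.1 * 433 * 0.35 g/ha
  = 14506335.69 g/ha
  = 14506.34 kg/ha = 14.51 t/ha


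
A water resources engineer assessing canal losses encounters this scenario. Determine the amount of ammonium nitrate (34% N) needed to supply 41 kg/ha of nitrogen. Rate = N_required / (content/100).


Rate = N_required / (N_content / 100)
     = 41 / (34 / 100)
     = 41 / 0.34
     = 120.59 kg/ha


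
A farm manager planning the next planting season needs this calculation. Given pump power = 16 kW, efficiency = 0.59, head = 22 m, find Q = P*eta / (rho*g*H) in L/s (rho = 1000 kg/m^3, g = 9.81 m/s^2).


Q = (P * 1000 * eta) / (rho * g * H)
  = (16 * 1000 * 0.59) / (1000 * 9.81 * 22)
  = 9440 / 215820
  = 0.04374 m^3/s = 43.74 L/s


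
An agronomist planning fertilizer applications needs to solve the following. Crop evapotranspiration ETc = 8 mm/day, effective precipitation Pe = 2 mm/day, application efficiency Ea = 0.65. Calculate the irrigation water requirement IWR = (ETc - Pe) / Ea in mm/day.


IWR = (ETc - Pe) / Ea
    = (8 - 2) / 0.65
    = 6 / 0.65
    = 9.23 mm/day


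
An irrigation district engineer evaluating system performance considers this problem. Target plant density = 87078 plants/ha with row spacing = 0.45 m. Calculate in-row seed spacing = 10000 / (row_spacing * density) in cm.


spacing = 10000 / (row_sp * density)
        = 10000 / (0.45 * 87078)
        = 10000 / 39185.10
        = 0.25520 m = 25.52 cm


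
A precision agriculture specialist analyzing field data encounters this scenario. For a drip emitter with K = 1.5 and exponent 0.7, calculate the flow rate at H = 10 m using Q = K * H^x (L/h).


Q = K * H^x
  = 1.5 * 10^0.7
  = 1.5 * 5.0119
  = 7.52 L/h


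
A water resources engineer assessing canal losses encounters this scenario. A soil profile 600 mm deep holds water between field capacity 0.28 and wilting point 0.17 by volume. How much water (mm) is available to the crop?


AW = (FC - WP) * D
   = (0.28 - 0.17) * 600
   = 0.11 * 600
   = 66 mm


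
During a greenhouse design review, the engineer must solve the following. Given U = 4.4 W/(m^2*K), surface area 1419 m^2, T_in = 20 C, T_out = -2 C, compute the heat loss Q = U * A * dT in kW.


dT = 20 - (-2) = 22 K
Q = U * A * dT
  = 4.4 * 1419 * 22
  = 137359.20 W = 137.36 kW


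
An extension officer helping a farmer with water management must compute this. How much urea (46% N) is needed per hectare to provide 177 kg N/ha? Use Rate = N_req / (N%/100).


Rate = N_required / (N_content / 100)
     = 177 / (46 / 100)
     = 177 / 0.46
     = 384.78 kg/ha


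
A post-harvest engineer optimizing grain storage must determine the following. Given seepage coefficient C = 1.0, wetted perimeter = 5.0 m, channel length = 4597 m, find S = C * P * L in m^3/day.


S = C * P * L
  = 1.0 * 5.0 * 4597
  = 22985 m^3/day


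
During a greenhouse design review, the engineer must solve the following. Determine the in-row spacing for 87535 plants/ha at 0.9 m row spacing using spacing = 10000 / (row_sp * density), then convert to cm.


spacing = 10000 / (row_sp * density)
        = 10000 / (0.9 * 87535)
        = 10000 / 78781.50
        = 0.12693 m = 12.69 cm


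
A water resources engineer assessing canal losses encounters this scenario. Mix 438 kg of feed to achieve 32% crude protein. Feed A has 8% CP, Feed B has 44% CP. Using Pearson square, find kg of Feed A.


parts_A = CP_b - target = 44 - 32 = 12
parts_B = target - CP_a = 32 - 8 = 24
total_parts = 12 + 24 = 36
Feed A = 438 * 12 / 36 = 146 kg
Feed B = 438 * 24 / 36 = 292 kg

146 kg


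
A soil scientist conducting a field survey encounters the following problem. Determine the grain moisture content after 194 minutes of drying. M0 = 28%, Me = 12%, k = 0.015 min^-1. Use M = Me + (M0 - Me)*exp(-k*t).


M = Me + (M0 - Me) * e^(-k*t)
  = 12 + (28 - 12) * e^(-0.015*194)
  = 12 + 16 * e^(-2.910)
  = 12 + 16 * 0.05448
  = 12 + 0.8716
  = 12.87%


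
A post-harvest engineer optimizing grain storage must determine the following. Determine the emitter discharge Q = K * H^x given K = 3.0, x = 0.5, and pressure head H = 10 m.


Q = K * H^x
  = 3.0 * 10^0.5
  = 3.0 * 3.1623
  = 9.49 L/h


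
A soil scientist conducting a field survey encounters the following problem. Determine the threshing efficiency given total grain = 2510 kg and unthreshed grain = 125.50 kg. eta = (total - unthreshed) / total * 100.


eta = (total - unthreshed) / total * 100
    = (2510 - 125.50) / 2510 * 100
    = 2384.50 / 2510 * 100
    = 95%


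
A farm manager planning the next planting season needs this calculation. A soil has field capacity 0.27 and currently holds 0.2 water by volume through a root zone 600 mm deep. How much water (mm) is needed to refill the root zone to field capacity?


SMD = (FC - theta) * D
    = (0.27 - 0.2) * 600
    = 0.070 * 600
    = 42 mm


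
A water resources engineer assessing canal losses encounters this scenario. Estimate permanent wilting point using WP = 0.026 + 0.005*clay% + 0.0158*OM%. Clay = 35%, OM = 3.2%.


WP = 0.026 + 0.005*35 + 0.0158*3.2
   = 0.026 + 0.1750 + 0.0506
   = 0.2516


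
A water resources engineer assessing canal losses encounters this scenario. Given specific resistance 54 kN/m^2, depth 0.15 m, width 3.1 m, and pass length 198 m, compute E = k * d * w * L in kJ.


E = k * d * w * L
  = 54 * 0.15 * 3.1 * 198
  = 4971.78 kJ


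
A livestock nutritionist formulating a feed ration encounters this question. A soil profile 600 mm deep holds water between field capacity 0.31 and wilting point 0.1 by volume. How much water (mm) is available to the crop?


AW = (FC - WP) * D
   = (0.31 - 0.1) * 600
   = 0.21 * 600
   = 126 mm


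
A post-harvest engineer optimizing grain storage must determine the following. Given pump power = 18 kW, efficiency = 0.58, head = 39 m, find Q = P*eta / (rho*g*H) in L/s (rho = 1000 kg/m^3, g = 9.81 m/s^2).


Q = (P * 1000 * eta) / (rho * g * H)
  = (18 * 1000 * 0.58) / (1000 * 9.81 * 39)
  = 10440 / 382590
  = 0.02729 m^3/s = 27.29 L/s


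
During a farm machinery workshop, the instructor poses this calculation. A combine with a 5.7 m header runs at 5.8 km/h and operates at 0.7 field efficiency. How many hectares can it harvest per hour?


C = w * v * eta_f / 10
  = 5.7 * 5.8 * 0.7 / 10
  = 23.14 / 10
  = 2.31 ha/h


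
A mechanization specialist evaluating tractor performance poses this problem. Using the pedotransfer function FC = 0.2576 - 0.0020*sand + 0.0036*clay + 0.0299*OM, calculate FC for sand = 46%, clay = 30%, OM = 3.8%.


FC = 0.2576 - 0.0020*46 + 0.0036*30 + 0.0299*3.8
   = 0.2576 - 0.0920 + 0.1080 + 0.1136
   = 0.3872


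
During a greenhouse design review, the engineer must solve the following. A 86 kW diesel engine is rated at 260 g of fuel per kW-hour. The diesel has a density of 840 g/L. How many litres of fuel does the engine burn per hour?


FC = P * BSFC / rho_fuel
   = 86 * 260 / 840
   = 22360 / 840
   = 26.62 L/h


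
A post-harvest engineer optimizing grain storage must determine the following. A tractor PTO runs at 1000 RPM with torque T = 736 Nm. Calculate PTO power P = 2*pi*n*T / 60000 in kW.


P = 2*pi*n*T / 60000
  = 2*pi * 1000 * 736 / 60000
  = 4624424.39 / 60000
  = 77.07 kW


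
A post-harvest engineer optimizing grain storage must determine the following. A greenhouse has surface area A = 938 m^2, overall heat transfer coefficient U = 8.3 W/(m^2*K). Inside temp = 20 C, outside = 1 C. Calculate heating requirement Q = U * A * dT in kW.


dT = 20 - (1) = 19 K
Q = U * A * dT
  = 8.3 * 938 * 19
  = 147922.60 W = 147.92 kW


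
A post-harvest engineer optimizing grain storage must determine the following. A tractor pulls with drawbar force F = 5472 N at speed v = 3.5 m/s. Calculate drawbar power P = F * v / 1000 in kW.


P = F * v / 1000
  = 5472 * 3.5 / 1000
  = 19152 / 1000
  = 19.15 kW


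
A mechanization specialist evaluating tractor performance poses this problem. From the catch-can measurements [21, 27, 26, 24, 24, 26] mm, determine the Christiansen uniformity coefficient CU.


xbar = 148 / 6 = 24.667
sum|xi - xbar| = 10
CU = 100 * (1 - 10 / (6 * 24.667))
   = 100 * (1 - 0.0676)
   = 93.24%


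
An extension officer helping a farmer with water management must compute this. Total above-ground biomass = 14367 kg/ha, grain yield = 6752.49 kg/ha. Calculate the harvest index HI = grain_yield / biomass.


HI = grain_yield / biomass
   = 6752.49 / 14367
   = 0.47


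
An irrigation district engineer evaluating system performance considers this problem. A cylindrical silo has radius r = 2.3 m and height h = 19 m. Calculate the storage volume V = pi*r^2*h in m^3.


V = pi * r^2 * h
  = pi * 2.3^2 * 19
  = pi * 5.29 * 19
  = 315.76 m^3


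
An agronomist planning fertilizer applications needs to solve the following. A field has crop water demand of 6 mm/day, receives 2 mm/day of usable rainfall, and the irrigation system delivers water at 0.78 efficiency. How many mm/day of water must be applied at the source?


IWR = (ETc - Pe) / Ea
    = (6 - 2) / 0.78
    = 4 / 0.78
    = 5.13 mm/day


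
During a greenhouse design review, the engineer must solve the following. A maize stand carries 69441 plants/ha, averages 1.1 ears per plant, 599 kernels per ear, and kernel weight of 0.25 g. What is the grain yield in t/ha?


Y = density * ears * kernels * kw
  = 69441 * 1.1 * 599 * 0.25 g/ha
  = 11438668.73 g/ha
  = 11438.67 kg/ha = 11.44 t/ha


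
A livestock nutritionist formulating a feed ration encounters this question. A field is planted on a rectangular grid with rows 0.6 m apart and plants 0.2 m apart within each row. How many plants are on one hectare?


D = 10000 / (row_sp * plant_sp)
  = 10000 / (0.6 * 0.2)
  = 10000 / 0.1200
  = 83333.33 plants/ha


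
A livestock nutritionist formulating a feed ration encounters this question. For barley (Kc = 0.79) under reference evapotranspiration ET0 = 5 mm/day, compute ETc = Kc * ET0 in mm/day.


ETc = Kc * ET0
    = 0.79 * 5
    = 3.95 mm/day


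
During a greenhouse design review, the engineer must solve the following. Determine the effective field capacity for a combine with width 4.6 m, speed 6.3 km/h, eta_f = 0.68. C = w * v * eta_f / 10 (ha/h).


C = w * v * eta_f / 10
  = 4.6 * 6.3 * 0.68 / 10
  = 19.71 / 10
  = 1.97 ha/h


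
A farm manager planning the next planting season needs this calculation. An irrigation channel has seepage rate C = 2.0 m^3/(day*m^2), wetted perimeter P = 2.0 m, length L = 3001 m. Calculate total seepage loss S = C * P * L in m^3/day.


S = C * P * L
  = 2.0 * 2.0 * 3001
  = 12004 m^3/day


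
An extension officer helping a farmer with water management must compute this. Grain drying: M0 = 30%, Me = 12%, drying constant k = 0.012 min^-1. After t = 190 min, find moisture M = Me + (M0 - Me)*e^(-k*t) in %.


M = Me + (M0 - Me) * e^(-k*t)
  = 12 + (30 - 12) * e^(-0.012*190)
  = 12 + 18 * e^(-2.280)
  = 12 + 18 * 0.10228
  = 12 + 1.8411
  = 13.84%


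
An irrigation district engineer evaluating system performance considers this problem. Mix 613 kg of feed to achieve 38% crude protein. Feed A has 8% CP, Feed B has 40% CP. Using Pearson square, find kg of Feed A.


parts_A = CP_b - target = 40 - 38 = 2
parts_B = target - CP_a = 38 - 8 = 30
total_parts = 2 + 30 = 32
Feed A = 613 * 2 / 32 = 38.31 kg
Feed B = 613 * 30 / 32 = 574.69 kg

38.31 kg


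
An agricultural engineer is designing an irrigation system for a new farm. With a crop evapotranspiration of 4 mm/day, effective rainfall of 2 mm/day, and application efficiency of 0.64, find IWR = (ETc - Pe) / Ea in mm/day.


IWR = (ETc - Pe) / Ea
    = (4 - 2) / 0.64
    = 2 / 0.64
    = 3.13 mm/day


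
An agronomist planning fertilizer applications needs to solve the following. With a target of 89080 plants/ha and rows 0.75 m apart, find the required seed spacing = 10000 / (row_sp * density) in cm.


spacing = 10000 / (row_sp * density)
        = 10000 / (0.75 * 89080)
        = 10000 / 66810
        = 0.14968 m = 14.97 cm


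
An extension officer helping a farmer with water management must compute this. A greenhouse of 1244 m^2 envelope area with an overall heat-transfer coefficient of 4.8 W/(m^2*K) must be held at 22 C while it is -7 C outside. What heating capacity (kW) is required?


dT = 22 - (-7) = 29 K
Q = U * A * dT
  = 4.8 * 1244 * 29
  = 173164.80 W = 173.16 kW


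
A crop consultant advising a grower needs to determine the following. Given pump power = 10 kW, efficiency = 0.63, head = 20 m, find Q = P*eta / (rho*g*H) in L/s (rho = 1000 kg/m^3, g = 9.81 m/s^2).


Q = (P * 1000 * eta) / (rho * g * H)
  = (10 * 1000 * 0.63) / (1000 * 9.81 * 20)
  = 6300 / 196200
  = 0.03211 m^3/s = 32.11 L/s


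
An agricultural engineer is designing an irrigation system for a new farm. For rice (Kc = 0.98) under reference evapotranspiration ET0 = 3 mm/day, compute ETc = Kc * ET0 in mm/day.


ETc = Kc * ET0
    = 0.98 * 3
    = 2.94 mm/day


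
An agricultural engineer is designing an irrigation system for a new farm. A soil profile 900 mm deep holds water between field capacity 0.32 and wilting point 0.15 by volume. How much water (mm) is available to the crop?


AW = (FC - WP) * D
   = (0.32 - 0.15) * 900
   = 0.17 * 900
   = 153 mm


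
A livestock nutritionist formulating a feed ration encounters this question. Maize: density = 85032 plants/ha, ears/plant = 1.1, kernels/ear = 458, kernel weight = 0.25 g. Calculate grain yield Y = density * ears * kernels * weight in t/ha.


Y = density * ears * kernels * kw
  = 85032 * 1.1 * 458 * 0.25 g/ha
  = 10709780.40 g/ha
  = 10709.78 kg/ha = 10.71 t/ha


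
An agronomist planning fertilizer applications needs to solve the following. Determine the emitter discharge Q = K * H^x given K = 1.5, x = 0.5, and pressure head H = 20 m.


Q = K * H^x
  = 1.5 * 20^0.5
  = 1.5 * 4.4721
  = 6.71 L/h


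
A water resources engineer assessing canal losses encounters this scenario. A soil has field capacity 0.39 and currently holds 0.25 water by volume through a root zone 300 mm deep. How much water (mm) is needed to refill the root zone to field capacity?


SMD = (FC - theta) * D
    = (0.39 - 0.25) * 300
    = 0.140 * 300
    = 42 mm


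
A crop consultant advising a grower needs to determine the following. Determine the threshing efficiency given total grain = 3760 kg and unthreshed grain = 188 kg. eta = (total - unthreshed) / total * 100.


eta = (total - unthreshed) / total * 100
    = (3760 - 188) / 3760 * 100
    = 3572 / 3760 * 100
    = 95%


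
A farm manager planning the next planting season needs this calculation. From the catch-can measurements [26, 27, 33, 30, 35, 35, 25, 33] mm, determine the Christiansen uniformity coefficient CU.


xbar = 244 / 8 = 30.500
sum|xi - xbar| = 28
CU = 100 * (1 - 28 / (8 * 30.500))
   = 100 * (1 - 0.1148)
   = 88.52%


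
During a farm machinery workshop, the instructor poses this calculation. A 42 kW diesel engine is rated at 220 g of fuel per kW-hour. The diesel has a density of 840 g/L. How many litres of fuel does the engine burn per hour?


FC = P * BSFC / rho_fuel
   = 42 * 220 / 840
   = 9240 / 840
   = 11 L/h


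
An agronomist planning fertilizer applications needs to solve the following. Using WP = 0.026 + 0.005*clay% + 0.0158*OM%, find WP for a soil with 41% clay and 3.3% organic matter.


WP = 0.026 + 0.005*41 + 0.0158*3.3
   = 0.026 + 0.2050 + 0.0521
   = 0.2831


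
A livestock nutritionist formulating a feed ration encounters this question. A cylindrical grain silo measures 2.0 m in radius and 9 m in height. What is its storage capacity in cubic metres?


V = pi * r^2 * h
  = pi * 2.0^2 * 9
  = pi * 4 * 9
  = 113.10 m^3


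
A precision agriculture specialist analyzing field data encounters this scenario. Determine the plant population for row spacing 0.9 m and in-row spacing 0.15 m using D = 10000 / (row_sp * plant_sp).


D = 10000 / (row_sp * plant_sp)
  = 10000 / (0.9 * 0.15)
  = 10000 / 0.1350
  = 74074.07 plants/ha


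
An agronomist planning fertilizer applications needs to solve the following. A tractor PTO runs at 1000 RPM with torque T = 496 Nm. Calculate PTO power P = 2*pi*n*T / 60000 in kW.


P = 2*pi*n*T / 60000
  = 2*pi * 1000 * 496 / 60000
  = 3116459.91 / 60000
  = 51.94 kW


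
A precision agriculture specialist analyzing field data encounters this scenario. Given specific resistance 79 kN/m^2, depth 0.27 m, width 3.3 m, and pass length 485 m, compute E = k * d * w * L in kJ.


E = k * d * w * L
  = 79 * 0.27 * 3.3 * 485
  = 34138.67 kJ


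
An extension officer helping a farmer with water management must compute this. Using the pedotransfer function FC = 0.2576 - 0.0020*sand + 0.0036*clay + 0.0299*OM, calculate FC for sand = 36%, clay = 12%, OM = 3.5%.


FC = 0.2576 - 0.0020*36 + 0.0036*12 + 0.0299*3.5
   = 0.2576 - 0.0720 + 0.0432 + 0.1047
   = 0.3335


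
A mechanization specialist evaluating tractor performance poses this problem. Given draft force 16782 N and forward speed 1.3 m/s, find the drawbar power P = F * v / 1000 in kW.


P = F * v / 1000
  = 16782 * 1.3 / 1000
  = 21816.60 / 1000
  = 21.82 kW


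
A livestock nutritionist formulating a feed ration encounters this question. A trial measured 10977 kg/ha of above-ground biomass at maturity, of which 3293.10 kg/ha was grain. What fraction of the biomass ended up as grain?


HI = grain_yield / biomass
   = 3293.10 / 10977
   = 0.30


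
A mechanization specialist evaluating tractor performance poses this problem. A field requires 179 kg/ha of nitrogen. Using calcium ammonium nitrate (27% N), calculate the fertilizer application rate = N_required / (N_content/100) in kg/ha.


Rate = N_required / (N_content / 100)
     = 179 / (27 / 100)
     = 179 / 0.27
     = 662.96 kg/ha


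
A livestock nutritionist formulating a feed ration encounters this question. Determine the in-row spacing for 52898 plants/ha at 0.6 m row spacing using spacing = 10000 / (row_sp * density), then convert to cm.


spacing = 10000 / (row_sp * density)
        = 10000 / (0.6 * 52898)
        = 10000 / 31738.80
        = 0.31507 m = 31.51 cm


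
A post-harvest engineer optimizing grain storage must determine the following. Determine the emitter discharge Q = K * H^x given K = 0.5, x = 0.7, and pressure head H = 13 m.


Q = K * H^x
  = 0.5 * 13^0.7
  = 0.5 * 6.0223
  = 3.01 L/h


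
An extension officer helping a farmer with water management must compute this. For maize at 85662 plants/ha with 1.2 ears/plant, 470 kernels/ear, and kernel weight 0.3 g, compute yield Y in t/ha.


Y = density * ears * kernels * kw
  = 85662 * 1.2 * 470 * 0.3 g/ha
  = 14494010.40 g/ha
  = 14494.01 kg/ha = 14.49 t/ha


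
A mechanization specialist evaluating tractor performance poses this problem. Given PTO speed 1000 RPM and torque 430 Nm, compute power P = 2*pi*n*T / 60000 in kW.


P = 2*pi*n*T / 60000
  = 2*pi * 1000 * 430 / 60000
  = 2701769.68 / 60000
  = 45.03 kW


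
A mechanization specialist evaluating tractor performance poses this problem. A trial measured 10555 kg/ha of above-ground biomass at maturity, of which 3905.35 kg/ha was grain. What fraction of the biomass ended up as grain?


HI = grain_yield / biomass
   = 3905.35 / 10555
   = 0.37


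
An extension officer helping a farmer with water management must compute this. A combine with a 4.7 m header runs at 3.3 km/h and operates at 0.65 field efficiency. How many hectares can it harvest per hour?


C = w * v * eta_f / 10
  = 4.7 * 3.3 * 0.65 / 10
  = 10.08 / 10
  = 1.01 ha/h


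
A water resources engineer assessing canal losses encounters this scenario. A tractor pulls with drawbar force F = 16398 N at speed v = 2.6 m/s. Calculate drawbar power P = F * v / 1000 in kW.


P = F * v / 1000
  = 16398 * 2.6 / 1000
  = 42634.80 / 1000
  = 42.63 kW


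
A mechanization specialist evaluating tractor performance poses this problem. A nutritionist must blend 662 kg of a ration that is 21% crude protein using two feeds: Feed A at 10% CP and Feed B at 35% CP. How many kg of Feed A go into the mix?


parts_A = CP_b - target = 35 - 21 = 14
parts_B = target - CP_a = 21 - 10 = 11
total_parts = 14 + 11 = 25
Feed A = 662 * 14 / 25 = 370.72 kg
Feed B = 662 * 11 / 25 = 291.28 kg

370.72 kg


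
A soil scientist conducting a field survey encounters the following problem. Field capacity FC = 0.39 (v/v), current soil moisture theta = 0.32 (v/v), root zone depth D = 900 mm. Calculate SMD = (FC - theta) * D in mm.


SMD = (FC - theta) * D
    = (0.39 - 0.32) * 900
    = 0.070 * 900
    = 63 mm


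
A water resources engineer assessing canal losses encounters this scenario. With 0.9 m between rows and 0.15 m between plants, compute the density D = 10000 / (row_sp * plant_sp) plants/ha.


D = 10000 / (row_sp * plant_sp)
  = 10000 / (0.9 * 0.15)
  = 10000 / 0.1350
  = 74074.07 plants/ha


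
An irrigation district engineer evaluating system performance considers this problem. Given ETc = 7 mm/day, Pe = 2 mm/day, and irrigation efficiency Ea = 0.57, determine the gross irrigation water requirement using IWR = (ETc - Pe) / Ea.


IWR = (ETc - Pe) / Ea
    = (7 - 2) / 0.57
    = 5 / 0.57
    = 8.77 mm/day


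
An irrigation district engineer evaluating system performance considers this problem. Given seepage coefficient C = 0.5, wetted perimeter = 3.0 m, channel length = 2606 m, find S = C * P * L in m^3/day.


S = C * P * L
  = 0.5 * 3.0 * 2606
  = 3909 m^3/day


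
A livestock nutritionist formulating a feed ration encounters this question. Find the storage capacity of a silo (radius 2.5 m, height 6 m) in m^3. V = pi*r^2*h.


V = pi * r^2 * h
  = pi * 2.5^2 * 6
  = pi * 6.25 * 6
  = 117.81 m^3


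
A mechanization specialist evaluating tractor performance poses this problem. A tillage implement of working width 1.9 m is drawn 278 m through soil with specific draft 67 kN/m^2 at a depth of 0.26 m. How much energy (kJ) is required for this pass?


E = k * d * w * L
  = 67 * 0.26 * 1.9 * 278
  = 9201.24 kJ


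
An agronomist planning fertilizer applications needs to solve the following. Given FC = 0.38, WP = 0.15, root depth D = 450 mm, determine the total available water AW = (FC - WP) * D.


AW = (FC - WP) * D
   = (0.38 - 0.15) * 450
   = 0.23 * 450
   = 103.50 mm


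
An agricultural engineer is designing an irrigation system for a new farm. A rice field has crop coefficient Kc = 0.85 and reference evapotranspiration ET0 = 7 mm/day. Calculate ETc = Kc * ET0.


ETc = Kc * ET0
    = 0.85 * 7
    = 5.95 mm/day


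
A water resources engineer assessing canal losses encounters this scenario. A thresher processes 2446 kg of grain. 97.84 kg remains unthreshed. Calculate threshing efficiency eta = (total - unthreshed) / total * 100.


eta = (total - unthreshed) / total * 100
    = (2446 - 97.84) / 2446 * 100
    = 2348.16 / 2446 * 100
    = 96%


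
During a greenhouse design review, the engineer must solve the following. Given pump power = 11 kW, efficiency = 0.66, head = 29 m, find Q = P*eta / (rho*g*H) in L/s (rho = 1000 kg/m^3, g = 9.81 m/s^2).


Q = (P * 1000 * eta) / (rho * g * H)
  = (11 * 1000 * 0.66) / (1000 * 9.81 * 29)
  = 7260 / 284490
  = 0.02552 m^3/s = 25.52 L/s


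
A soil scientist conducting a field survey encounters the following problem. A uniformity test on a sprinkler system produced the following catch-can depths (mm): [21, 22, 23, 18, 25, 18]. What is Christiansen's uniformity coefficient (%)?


xbar = 127 / 6 = 21.167
sum|xi - xbar| = 13
CU = 100 * (1 - 13 / (6 * 21.167))
   = 100 * (1 - 0.1024)
   = 89.76%


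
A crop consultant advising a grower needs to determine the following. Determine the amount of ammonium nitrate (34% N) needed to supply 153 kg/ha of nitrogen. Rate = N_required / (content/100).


Rate = N_required / (N_content / 100)
     = 153 / (34 / 100)
     = 153 / 0.34
     = 450 kg/ha


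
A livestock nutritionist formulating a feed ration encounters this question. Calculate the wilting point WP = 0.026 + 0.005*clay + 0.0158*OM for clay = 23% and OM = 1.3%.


WP = 0.026 + 0.005*23 + 0.0158*1.3
   = 0.026 + 0.1150 + 0.0205
   = 0.1615


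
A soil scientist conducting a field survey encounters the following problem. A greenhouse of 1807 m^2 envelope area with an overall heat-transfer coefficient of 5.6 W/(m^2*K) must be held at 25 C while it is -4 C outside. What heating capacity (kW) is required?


dT = 25 - (-4) = 29 K
Q = U * A * dT
  = 5.6 * 1807 * 29
  = 293456.80 W = 293.46 kW


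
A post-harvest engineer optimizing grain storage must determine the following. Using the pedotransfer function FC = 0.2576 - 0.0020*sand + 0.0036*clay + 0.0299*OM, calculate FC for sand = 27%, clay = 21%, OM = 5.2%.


FC = 0.2576 - 0.0020*27 + 0.0036*21 + 0.0299*5.2
   = 0.2576 - 0.0540 + 0.0756 + 0.1555
   = 0.4347


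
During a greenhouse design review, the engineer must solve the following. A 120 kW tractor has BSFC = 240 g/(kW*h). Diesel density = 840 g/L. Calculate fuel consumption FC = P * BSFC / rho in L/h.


FC = P * BSFC / rho_fuel
   = 120 * 240 / 840
   = 28800 / 840
   = 34.29 L/h


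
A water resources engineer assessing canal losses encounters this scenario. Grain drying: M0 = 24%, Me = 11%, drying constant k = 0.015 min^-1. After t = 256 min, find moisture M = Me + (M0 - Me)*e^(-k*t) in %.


M = Me + (M0 - Me) * e^(-k*t)
  = 11 + (24 - 11) * e^(-0.015*256)
  = 11 + 13 * e^(-3.840)
  = 11 + 13 * 0.02149
  = 11 + 0.2794
  = 11.28%


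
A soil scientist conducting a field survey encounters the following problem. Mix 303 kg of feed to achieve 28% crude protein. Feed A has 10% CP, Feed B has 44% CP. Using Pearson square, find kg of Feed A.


parts_A = CP_b - target = 44 - 28 = 16
parts_B = target - CP_a = 28 - 10 = 18
total_parts = 16 + 18 = 34
Feed A = 303 * 16 / 34 = 142.59 kg
Feed B = 303 * 18 / 34 = 160.41 kg

142.59 kg


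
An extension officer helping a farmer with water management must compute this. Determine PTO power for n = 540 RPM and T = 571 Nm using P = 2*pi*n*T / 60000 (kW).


P = 2*pi*n*T / 60000
  = 2*pi * 540 * 571 / 60000
  = 1937357.36 / 60000
  = 32.29 kW


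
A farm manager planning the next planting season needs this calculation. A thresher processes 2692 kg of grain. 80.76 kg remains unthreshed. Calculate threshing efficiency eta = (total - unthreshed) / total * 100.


eta = (total - unthreshed) / total * 100
    = (2692 - 80.76) / 2692 * 100
    = 2611.24 / 2692 * 100
    = 97%


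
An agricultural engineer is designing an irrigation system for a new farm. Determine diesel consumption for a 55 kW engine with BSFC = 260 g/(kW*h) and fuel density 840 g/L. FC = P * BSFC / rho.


FC = P * BSFC / rho_fuel
   = 55 * 260 / 840
   = 14300 / 840
   = 17.02 L/h


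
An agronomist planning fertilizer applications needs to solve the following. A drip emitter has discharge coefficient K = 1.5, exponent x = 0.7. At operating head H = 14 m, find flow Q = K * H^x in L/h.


Q = K * H^x
  = 1.5 * 14^0.7
  = 1.5 * 6.3429
  = 9.51 L/h


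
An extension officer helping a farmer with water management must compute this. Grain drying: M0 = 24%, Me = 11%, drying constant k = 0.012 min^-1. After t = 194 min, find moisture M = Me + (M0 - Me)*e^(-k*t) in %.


M = Me + (M0 - Me) * e^(-k*t)
  = 11 + (24 - 11) * e^(-0.012*194)
  = 11 + 13 * e^(-2.328)
  = 11 + 13 * 0.09749
  = 11 + 1.2674
  = 12.27%


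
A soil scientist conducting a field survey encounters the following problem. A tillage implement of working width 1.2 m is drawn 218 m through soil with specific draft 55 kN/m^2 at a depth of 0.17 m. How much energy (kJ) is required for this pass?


E = k * d * w * L
  = 55 * 0.17 * 1.2 * 218
  = 2445.96 kJ


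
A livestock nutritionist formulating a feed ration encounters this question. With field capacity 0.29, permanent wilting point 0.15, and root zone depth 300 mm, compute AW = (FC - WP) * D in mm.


AW = (FC - WP) * D
   = (0.29 - 0.15) * 300
   = 0.14 * 300
   = 42 mm


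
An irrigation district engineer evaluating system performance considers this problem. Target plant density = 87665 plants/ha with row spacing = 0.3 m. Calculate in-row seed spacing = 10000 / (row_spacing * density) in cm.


spacing = 10000 / (row_sp * density)
        = 10000 / (0.3 * 87665)
        = 10000 / 26299.50
        = 0.38024 m = 38.02 cm


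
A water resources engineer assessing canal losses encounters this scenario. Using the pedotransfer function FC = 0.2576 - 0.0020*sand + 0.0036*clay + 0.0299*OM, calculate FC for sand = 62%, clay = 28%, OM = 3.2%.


FC = 0.2576 - 0.0020*62 + 0.0036*28 + 0.0299*3.2
   = 0.2576 - 0.1240 + 0.1008 + 0.0957
   = 0.3301


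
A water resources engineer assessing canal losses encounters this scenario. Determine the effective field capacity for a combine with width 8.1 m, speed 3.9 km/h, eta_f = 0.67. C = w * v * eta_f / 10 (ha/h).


C = w * v * eta_f / 10
  = 8.1 * 3.9 * 0.67 / 10
  = 21.17 / 10
  = 2.12 ha/h


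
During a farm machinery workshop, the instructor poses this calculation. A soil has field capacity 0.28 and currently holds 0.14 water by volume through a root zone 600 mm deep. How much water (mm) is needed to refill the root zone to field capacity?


SMD = (FC - theta) * D
    = (0.28 - 0.14) * 600
    = 0.140 * 600
    = 84 mm


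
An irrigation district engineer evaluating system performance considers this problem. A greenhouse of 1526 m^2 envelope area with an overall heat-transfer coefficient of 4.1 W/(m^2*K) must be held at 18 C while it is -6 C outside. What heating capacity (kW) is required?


dT = 18 - (-6) = 24 K
Q = U * A * dT
  = 4.1 * 1526 * 24
  = 150158.40 W = 150.16 kW


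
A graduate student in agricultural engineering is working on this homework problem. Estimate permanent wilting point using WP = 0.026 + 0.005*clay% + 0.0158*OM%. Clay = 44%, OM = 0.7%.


WP = 0.026 + 0.005*44 + 0.0158*0.7
   = 0.026 + 0.2200 + 0.0111
   = 0.2571


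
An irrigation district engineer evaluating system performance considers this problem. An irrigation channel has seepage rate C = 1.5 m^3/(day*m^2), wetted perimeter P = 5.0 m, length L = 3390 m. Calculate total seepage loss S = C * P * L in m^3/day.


S = C * P * L
  = 1.5 * 5.0 * 3390
  = 25425 m^3/day


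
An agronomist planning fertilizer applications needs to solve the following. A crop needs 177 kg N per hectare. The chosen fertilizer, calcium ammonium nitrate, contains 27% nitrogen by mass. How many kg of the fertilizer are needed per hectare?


Rate = N_required / (N_content / 100)
     = 177 / (27 / 100)
     = 177 / 0.27
     = 655.56 kg/ha


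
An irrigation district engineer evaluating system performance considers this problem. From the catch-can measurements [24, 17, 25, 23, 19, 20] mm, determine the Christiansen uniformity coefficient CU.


xbar = 128 / 6 = 21.333
sum|xi - xbar| = 16
CU = 100 * (1 - 16 / (6 * 21.333))
   = 100 * (1 - 0.1250)
   = 87.50%


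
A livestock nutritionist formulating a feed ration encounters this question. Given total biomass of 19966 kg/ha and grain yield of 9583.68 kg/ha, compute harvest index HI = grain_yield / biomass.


HI = grain_yield / biomass
   = 9583.68 / 19966
   = 0.48


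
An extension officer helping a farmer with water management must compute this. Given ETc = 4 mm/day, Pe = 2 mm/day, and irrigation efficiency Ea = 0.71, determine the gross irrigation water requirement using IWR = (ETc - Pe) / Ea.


IWR = (ETc - Pe) / Ea
    = (4 - 2) / 0.71
    = 2 / 0.71
    = 2.82 mm/day


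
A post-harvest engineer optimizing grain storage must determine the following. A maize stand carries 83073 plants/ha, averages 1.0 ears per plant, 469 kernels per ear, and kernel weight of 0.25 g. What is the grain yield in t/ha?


Y = density * ears * kernels * kw
  = 83073 * 1.0 * 469 * 0.25 g/ha
  = 9740309.25 g/ha
  = 9740.31 kg/ha = 9.74 t/ha


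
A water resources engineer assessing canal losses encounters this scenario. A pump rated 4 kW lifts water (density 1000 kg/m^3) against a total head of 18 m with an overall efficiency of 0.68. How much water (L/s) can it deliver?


Q = (P * 1000 * eta) / (rho * g * H)
  = (4 * 1000 * 0.68) / (1000 * 9.81 * 18)
  = 2720 / 176580
  = 0.01540 m^3/s = 15.40 L/s


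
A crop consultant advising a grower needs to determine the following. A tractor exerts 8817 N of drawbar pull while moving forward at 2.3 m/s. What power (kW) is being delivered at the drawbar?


P = F * v / 1000
  = 8817 * 2.3 / 1000
  = 20279.10 / 1000
  = 20.28 kW


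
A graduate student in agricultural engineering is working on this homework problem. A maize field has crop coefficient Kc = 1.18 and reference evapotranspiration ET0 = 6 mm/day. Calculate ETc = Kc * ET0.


ETc = Kc * ET0
    = 1.18 * 6
    = 7.08 mm/day


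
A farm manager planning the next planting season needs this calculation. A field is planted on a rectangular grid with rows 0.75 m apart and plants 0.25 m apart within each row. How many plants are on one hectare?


D = 10000 / (row_sp * plant_sp)
  = 10000 / (0.75 * 0.25)
  = 10000 / 0.1875
  = 53333.33 plants/ha


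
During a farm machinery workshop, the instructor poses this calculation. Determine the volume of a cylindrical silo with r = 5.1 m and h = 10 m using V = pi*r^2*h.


V = pi * r^2 * h
  = pi * 5.1^2 * 10
  = pi * 26.01 * 10
  = 817.13 m^3


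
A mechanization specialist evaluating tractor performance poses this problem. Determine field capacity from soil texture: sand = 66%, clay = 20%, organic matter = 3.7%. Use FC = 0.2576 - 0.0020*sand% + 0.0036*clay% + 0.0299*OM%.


FC = 0.2576 - 0.0020*66 + 0.0036*20 + 0.0299*3.7
   = 0.2576 - 0.1320 + 0.0720 + 0.1106
   = 0.3082


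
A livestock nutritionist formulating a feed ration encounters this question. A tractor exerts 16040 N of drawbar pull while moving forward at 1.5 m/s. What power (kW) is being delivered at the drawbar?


P = F * v / 1000
  = 16040 * 1.5 / 1000
  = 24060 / 1000
  = 24.06 kW


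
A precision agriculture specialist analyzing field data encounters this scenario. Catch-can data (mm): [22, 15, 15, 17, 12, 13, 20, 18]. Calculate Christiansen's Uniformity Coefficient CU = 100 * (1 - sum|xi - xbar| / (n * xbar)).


xbar = 132 / 8 = 16.500
sum|xi - xbar| = 22
CU = 100 * (1 - 22 / (8 * 16.500))
   = 100 * (1 - 0.1667)
   = 83.33%


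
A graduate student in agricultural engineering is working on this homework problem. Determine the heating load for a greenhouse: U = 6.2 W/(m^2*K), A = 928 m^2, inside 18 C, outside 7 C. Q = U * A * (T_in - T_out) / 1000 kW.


dT = 18 - (7) = 11 K
Q = U * A * dT
  = 6.2 * 928 * 11
  = 63289.60 W = 63.29 kW


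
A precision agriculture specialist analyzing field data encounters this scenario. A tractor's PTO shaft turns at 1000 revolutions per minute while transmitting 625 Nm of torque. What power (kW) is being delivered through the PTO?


P = 2*pi*n*T / 60000
  = 2*pi * 1000 * 625 / 60000
  = 3926990.82 / 60000
  = 65.45 kW


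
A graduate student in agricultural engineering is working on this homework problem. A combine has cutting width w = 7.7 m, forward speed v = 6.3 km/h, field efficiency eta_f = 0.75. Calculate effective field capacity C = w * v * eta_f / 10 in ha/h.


C = w * v * eta_f / 10
  = 7.7 * 6.3 * 0.75 / 10
  = 36.38 / 10
  = 3.64 ha/h


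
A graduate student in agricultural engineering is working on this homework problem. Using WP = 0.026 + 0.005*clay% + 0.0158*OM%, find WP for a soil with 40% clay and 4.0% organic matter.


WP = 0.026 + 0.005*40 + 0.0158*4.0
   = 0.026 + 0.2000 + 0.0632
   = 0.2892
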